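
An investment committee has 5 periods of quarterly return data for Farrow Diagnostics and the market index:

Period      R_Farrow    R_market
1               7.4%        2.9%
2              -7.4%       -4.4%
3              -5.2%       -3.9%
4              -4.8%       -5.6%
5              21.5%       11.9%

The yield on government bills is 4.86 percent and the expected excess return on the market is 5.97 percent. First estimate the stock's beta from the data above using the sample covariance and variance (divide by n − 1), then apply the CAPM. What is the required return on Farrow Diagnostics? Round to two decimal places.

Mean R_i = (7.4 − 7.4 − 5.2 − 4.8 + 21.5) / 5 = 2.3000%
Mean R_m = (2.9 − 4.4 − 3.9 − 5.6 + 11.9) / 5 = 0.1800%
Σ(R_i − R̄_i)(R_m − R̄_m) = 354.9600  ⇒  Cov = 354.9600 / 4 = 88.7400
Σ(R_m − R̄_m)² = 215.7880  ⇒  Var(R_m) = 215.7880 / 4 = 53.9470
β = Cov / Var(R_m) = 88.7400 / 53.9470 = 1.6449
E(R) = R_f + β × MRP = 4.86% + 1.6449 × 5.97% = 14.68%

14.68%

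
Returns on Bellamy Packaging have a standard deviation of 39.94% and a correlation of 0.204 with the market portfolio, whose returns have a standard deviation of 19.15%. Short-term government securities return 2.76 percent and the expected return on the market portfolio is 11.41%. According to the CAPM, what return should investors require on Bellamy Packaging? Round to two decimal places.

6.44%

β = ρ × σ_i / σ_m = 0.204 × 39.94% / 19.15% = 0.4255
MRP = 11.41% − 2.76% = 8.65%
E(R) = 2.76% + 0.4255 × 8.65% = 6.44%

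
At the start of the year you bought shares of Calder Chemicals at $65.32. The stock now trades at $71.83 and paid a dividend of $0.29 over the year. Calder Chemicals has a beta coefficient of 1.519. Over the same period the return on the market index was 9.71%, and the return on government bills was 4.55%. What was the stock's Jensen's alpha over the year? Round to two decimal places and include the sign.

-1.98%

Realised HPR = (P1 + D1 − P0) / P0 = (71.83 + 0.29 − 65.32) / 65.32 = 6.80 / 65.32 = 10.4103%
MRP = 9.71% − 4.55% = 5.16%
CAPM required = R_f + β·MRP = 4.55% + 1.519 × 5.16% = 12.38804%
α = realised − required = 10.4103% − 12.38804% = -1.98%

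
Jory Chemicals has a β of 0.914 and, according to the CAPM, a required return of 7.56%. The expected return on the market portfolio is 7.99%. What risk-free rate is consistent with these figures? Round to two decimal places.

2.99%

E(R) = R_f + β(E(R_m) − R_f) = R_f(1 − β) + β·E(R_m)
7.56% = R_f × (1 − 0.914) + 0.914 × 7.99%
7.56% = R_f × 0.086 + 7.30286%
R_f = (7.56% − 7.30286%) / 0.086 = 2.99%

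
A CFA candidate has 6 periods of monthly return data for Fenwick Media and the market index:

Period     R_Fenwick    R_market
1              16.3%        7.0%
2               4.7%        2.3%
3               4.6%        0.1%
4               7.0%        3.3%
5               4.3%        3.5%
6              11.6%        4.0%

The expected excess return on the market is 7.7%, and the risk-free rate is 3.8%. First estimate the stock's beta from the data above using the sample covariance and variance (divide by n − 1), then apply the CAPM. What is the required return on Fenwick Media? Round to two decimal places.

Mean R_i = (16.3 + 4.7 + 4.6 + 7.0 + 4.3 + 11.6) / 6 = 8.0833%
Mean R_m = (7.0 + 2.3 + 0.1 + 3.3 + 3.5 + 4.0) / 6 = 3.3667%
Σ(R_i − R̄_i)(R_m − R̄_m) = 46.6367  ⇒  Cov = 46.6367 / 5 = 9.3273
Σ(R_m − R̄_m)² = 25.4333  ⇒  Var(R_m) = 25.4333 / 5 = 5.0867
β = Cov / Var(R_m) = 9.3273 / 5.0867 = 1.8337
E(R) = R_f + β × MRP = 3.8% + 1.8337 × 7.7% = 17.92%

17.92%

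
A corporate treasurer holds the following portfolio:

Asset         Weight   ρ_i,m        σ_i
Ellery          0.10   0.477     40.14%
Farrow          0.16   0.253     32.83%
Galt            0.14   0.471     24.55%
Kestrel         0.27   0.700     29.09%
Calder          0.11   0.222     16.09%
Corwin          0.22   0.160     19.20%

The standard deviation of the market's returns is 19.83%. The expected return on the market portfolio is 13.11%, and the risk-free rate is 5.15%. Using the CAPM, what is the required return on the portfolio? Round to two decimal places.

9.74%

β_Ellery = 0.477 × 40.14% / 19.83% = 0.9655
β_Farrow = 0.253 × 32.83% / 19.83% = 0.4189
β_Galt = 0.471 × 24.55% / 19.83% = 0.5831
β_Kestrel = 0.700 × 29.09% / 19.83% = 1.0269
β_Calder = 0.222 × 16.09% / 19.83% = 0.1801
β_Corwin = 0.160 × 19.20% / 19.83% = 0.1549
β_P = Σ w_i β_i = 0.10×0.9655 + 0.16×0.4189 + 0.14×0.5831 + 0.27×1.0269 + 0.11×0.1801 + 0.22×0.1549 = 0.5764
MRP = 13.11% − 5.15% = 7.96%
E(R_P) = R_f + β_P × MRP = 5.15% + 0.5764 × 7.96% = 9.74%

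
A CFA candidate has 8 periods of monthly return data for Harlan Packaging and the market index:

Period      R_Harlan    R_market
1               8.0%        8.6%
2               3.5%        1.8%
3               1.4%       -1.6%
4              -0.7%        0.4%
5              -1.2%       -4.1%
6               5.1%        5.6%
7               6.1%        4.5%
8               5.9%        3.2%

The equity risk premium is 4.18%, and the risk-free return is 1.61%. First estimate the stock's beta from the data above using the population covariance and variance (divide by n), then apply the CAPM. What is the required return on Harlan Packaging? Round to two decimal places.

4.77%

Mean R_i = (8.0 + 3.5 + 1.4 − 0.7 − 1.2 + 5.1 + 6.1 + 5.9) / 8 = 3.5125%
Mean R_m = (8.6 + 1.8 − 1.6 + 0.4 − 4.1 + 5.6 + 4.5 + 3.2) / 8 = 2.3000%
Σ(R_i − R̄_i)(R_m − R̄_m) = 87.7600  ⇒  Cov = 87.7600 / 8 = 10.9700
Σ(R_m − R̄_m)² = 116.2600  ⇒  Var(R_m) = 116.2600 / 8 = 14.5325
β = Cov / Var(R_m) = 10.9700 / 14.5325 = 0.7549
E(R) = R_f + β × MRP = 1.61% + 0.7549 × 4.18% = 4.77%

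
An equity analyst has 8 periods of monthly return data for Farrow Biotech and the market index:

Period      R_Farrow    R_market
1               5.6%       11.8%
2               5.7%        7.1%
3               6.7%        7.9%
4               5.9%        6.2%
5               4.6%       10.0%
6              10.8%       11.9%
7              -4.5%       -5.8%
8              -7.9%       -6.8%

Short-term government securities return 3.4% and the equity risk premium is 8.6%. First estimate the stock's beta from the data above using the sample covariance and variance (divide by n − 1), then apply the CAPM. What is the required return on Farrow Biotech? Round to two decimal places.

Mean R_i = (5.6 + 5.7 + 6.7 + 5.9 + 4.6 + 10.8 − 4.5 − 7.9) / 8 = 3.3625%
Mean R_m = (11.8 + 7.1 + 7.9 + 6.2 + 10.0 + 11.9 − 5.8 − 6.8) / 8 = 5.2875%
Σ(R_i − R̄_i)(R_m − R̄_m) = 308.1663  ⇒  Cov = 308.1663 / 7 = 44.0238
Σ(R_m − R̄_m)² = 388.3288  ⇒  Var(R_m) = 388.3288 / 7 = 55.4755
β = Cov / Var(R_m) = 44.0238 / 55.4755 = 0.7936
E(R) = R_f + β × MRP = 3.4% + 0.7936 × 8.6% = 10.22%

10.22%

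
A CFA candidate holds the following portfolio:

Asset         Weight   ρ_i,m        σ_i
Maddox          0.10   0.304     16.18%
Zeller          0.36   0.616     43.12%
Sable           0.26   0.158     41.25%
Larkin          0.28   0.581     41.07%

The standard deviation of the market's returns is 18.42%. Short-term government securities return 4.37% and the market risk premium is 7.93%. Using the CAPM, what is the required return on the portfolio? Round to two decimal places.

β_Maddox = 0.304 × 16.18% / 18.42% = 0.2670
β_Zeller = 0.616 × 43.12% / 18.42% = 1.4420
β_Sable = 0.158 × 41.25% / 18.42% = 0.3538
β_Larkin = 0.581 × 41.07% / 18.42% = 1.2954
β_P = Σ w_i β_i = 0.10×0.2670 + 0.36×1.4420 + 0.26×0.3538 + 0.28×1.2954 = 1.0005
E(R_P) = R_f + β_P × MRP = 4.37% + 1.0005 × 7.93% = 12.30%

12.30%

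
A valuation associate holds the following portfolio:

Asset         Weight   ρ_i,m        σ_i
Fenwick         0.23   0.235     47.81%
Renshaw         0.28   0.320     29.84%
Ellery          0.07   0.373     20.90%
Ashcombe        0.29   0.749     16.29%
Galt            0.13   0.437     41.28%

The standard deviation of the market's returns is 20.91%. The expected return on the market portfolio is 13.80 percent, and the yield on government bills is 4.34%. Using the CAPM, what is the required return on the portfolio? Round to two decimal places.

β_Fenwick = 0.235 × 47.81% / 20.91% = 0.5373
β_Renshaw = 0.320 × 29.84% / 20.91% = 0.4567
β_Ellery = 0.373 × 20.90% / 20.91% = 0.3728
β_Ashcombe = 0.749 × 16.29% / 20.91% = 0.5835
β_Galt = 0.437 × 41.28% / 20.91% = 0.8627
β_P = Σ w_i β_i = 0.23×0.5373 + 0.28×0.4567 + 0.07×0.3728 + 0.29×0.5835 + 0.13×0.8627 = 0.5589
MRP = 13.80% − 4.34% = 9.46%
E(R_P) = R_f + β_P × MRP = 4.34% + 0.5589 × 9.46% = 9.63%

9.63%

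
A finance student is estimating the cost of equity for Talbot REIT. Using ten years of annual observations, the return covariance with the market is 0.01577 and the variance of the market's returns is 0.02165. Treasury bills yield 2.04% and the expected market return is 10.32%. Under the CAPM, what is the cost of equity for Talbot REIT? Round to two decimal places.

8.07%

β = Cov(R_i, R_m) / Var(R_m) = 0.01577 / 0.02165 = 0.7284
MRP = 10.32% − 2.04% = 8.28%
E(R) = R_f + β × MRP = 2.04% + 0.7284 × 8.28% = 8.07%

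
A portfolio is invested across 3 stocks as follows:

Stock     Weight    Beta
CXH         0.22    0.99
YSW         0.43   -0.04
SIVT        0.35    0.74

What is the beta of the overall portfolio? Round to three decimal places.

β_P = Σ w_i β_i = 0.22×0.99 + 0.43×-0.04 + 0.35×0.74 = 0.4596

0.460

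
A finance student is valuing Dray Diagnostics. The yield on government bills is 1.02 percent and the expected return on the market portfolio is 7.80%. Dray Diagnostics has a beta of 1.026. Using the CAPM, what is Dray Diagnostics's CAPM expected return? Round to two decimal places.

Market risk premium = E(R_m) − R_f = 7.80% − 1.02% = 6.78%
E(R) = R_f + β × MRP = 1.02% + 1.026 × 6.78% = 7.98%

7.98%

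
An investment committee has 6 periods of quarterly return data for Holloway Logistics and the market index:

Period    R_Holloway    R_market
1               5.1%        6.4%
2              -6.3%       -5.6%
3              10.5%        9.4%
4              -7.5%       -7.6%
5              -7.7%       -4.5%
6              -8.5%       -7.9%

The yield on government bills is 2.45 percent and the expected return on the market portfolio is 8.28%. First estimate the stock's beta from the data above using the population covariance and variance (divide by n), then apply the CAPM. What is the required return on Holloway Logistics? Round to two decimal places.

Mean R_i = (5.1 − 6.3 + 10.5 − 7.5 − 7.7 − 8.5) / 6 = -2.4000%
Mean R_m = (6.4 − 5.6 + 9.4 − 7.6 − 4.5 − 7.9) / 6 = -1.6333%
Σ(R_i − R̄_i)(R_m − R̄_m) = 301.9000  ⇒  Cov = 301.9000 / 6 = 50.3167
Σ(R_m − R̄_m)² = 285.0933  ⇒  Var(R_m) = 285.0933 / 6 = 47.5156
β = Cov / Var(R_m) = 50.3167 / 47.5156 = 1.0590
MRP = 8.28% − 2.45% = 5.83%
E(R) = R_f + β × MRP = 2.45% + 1.0590 × 5.83% = 8.62%

8.62%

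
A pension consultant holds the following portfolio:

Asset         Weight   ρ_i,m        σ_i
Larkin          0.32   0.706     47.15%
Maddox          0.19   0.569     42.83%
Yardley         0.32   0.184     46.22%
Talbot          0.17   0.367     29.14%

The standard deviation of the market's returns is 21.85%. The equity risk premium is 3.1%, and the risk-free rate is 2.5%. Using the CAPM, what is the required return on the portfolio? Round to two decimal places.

β_Larkin = 0.706 × 47.15% / 21.85% = 1.5235
β_Maddox = 0.569 × 42.83% / 21.85% = 1.1153
β_Yardley = 0.184 × 46.22% / 21.85% = 0.3892
β_Talbot = 0.367 × 29.14% / 21.85% = 0.4894
β_P = Σ w_i β_i = 0.32×1.5235 + 0.19×1.1153 + 0.32×0.3892 + 0.17×0.4894 = 0.9072
E(R_P) = R_f + β_P × MRP = 2.5% + 0.9072 × 3.1% = 5.31%

5.31%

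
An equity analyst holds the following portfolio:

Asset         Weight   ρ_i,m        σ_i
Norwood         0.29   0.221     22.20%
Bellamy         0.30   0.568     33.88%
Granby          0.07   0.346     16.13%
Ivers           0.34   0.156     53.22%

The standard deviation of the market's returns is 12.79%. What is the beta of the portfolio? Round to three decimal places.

β_Norwood = 0.221 × 22.20% / 12.79% = 0.3836
β_Bellamy = 0.568 × 33.88% / 12.79% = 1.5046
β_Granby = 0.346 × 16.13% / 12.79% = 0.4364
β_Ivers = 0.156 × 53.22% / 12.79% = 0.6491
β_P = Σ w_i β_i = 0.29×0.3836 + 0.30×1.5046 + 0.07×0.4364 + 0.34×0.6491 = 0.8139

0.814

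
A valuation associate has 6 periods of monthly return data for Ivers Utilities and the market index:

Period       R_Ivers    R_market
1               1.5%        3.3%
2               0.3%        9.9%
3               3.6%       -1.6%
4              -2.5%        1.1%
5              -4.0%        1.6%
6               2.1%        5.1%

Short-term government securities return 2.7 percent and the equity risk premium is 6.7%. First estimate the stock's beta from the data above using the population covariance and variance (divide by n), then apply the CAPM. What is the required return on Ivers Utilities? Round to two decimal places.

Mean R_i = (1.5 + 0.3 + 3.6 − 2.5 − 4.0 + 2.1) / 6 = 0.1667%
Mean R_m = (3.3 + 9.9 − 1.6 + 1.1 + 1.6 + 5.1) / 6 = 3.2333%
Σ(R_i − R̄_i)(R_m − R̄_m) = 0.4867  ⇒  Cov = 0.4867 / 6 = 0.0811
Σ(R_m − R̄_m)² = 78.5133  ⇒  Var(R_m) = 78.5133 / 6 = 13.0856
β = Cov / Var(R_m) = 0.0811 / 13.0856 = 0.0062
E(R) = R_f + β × MRP = 2.7% + 0.0062 × 6.7% = 2.74%

2.74%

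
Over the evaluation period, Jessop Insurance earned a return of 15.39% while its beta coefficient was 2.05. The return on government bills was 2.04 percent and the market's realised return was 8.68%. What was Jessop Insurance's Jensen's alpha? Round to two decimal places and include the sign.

Market excess return = 8.68% − 2.04% = 6.64%
CAPM benchmark = R_f + β(R_m − R_f) = 2.04% + 2.05 × 6.64% = 15.6520%
α = actual − benchmark = 15.39% − 15.6520% = -0.26%

-0.26%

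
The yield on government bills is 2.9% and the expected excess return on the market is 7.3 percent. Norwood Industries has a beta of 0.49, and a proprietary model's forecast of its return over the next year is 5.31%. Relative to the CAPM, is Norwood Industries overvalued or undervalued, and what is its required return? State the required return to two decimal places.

Overvalued; required return 6.48%

Required return = R_f + β·MRP = 2.9% + 0.49 × 7.3% = 6.48%
Forecast 5.31% < required 6.48% → the stock plots below the SML → overvalued.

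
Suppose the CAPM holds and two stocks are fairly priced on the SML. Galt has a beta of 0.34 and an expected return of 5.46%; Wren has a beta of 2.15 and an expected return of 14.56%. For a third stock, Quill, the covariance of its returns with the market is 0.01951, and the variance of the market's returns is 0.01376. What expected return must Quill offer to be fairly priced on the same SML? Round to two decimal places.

10.88%

MRP = (14.56% − 5.46%) / (2.15 − 0.34) = 5.0276%
R_f = 5.46% − 0.34 × 5.0276% = 3.7506%
β_Quill = Cov / Var(R_m) = 0.01951 / 0.01376 = 1.4179
E(R_Quill) = R_f + β × MRP = 3.7506% + 1.4179 × 5.0276% = 10.88%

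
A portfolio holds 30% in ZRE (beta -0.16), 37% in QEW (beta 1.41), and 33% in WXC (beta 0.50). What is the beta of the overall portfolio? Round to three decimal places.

β_P = Σ w_i β_i = 0.30×-0.16 + 0.37×1.41 + 0.33×0.50 = 0.6387

0.639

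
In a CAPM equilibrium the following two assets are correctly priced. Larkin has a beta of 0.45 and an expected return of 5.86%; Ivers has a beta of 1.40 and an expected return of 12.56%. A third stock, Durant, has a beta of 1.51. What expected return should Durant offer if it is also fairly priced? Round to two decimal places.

MRP (SML slope) = (12.56% − 5.86%) / (1.40 − 0.45) = 6.70% / 0.95 = 7.0526%
R_f (intercept) = 5.86% − 0.45 × 7.0526% = 2.6863%
E(R_Durant) = R_f + β × MRP = 2.6863% + 1.51 × 7.0526% = 13.34%

13.34%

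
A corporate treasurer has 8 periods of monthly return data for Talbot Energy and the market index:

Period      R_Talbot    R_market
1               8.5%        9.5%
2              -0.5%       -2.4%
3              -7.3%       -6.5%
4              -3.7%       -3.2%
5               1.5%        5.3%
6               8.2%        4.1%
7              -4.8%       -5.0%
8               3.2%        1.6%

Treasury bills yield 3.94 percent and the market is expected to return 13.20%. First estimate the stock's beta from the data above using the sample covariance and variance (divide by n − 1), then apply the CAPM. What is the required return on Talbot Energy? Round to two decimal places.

Mean R_i = (8.5 − 0.5 − 7.3 − 3.7 + 1.5 + 8.2 − 4.8 + 3.2) / 8 = 0.6375%
Mean R_m = (9.5 − 2.4 − 6.5 − 3.2 + 5.3 + 4.1 − 5.0 + 1.6) / 8 = 0.4250%
Σ(R_i − R̄_i)(R_m − R̄_m) = 209.7625  ⇒  Cov = 209.7625 / 7 = 29.9661
Σ(R_m − R̄_m)² = 219.5150  ⇒  Var(R_m) = 219.5150 / 7 = 31.3593
β = Cov / Var(R_m) = 29.9661 / 31.3593 = 0.9556
MRP = 13.20% − 3.94% = 9.26%
E(R) = R_f + β × MRP = 3.94% + 0.9556 × 9.26% = 12.79%

12.79%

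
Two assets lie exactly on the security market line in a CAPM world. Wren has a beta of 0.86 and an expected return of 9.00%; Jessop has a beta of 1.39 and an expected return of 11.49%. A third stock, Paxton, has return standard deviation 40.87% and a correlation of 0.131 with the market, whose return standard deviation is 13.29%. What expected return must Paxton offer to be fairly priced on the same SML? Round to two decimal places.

6.85%

MRP = (11.49% − 9.00%) / (1.39 − 0.86) = 4.6981%
R_f = 9.00% − 0.86 × 4.6981% = 4.9596%
β_Paxton = ρ·σ_i/σ_m = 0.131 × 40.87 / 13.29 = 0.4029
E(R_Paxton) = R_f + β × MRP = 4.9596% + 0.4029 × 4.6981% = 6.85%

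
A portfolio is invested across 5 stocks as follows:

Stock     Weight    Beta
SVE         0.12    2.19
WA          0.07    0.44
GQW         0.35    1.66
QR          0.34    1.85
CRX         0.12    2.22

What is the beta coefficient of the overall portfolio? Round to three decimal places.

β_P = Σ w_i β_i = 0.12×2.19 + 0.07×0.44 + 0.35×1.66 + 0.34×1.85 + 0.12×2.22 = 1.7700

1.770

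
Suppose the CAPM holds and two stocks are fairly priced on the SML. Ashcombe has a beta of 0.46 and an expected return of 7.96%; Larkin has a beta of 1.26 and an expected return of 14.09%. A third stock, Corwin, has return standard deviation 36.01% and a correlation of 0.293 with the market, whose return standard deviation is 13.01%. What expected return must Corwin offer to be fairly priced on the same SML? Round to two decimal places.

10.65%

MRP = (14.09% − 7.96%) / (1.26 − 0.46) = 7.6625%
R_f = 7.96% − 0.46 × 7.6625% = 4.4353%
β_Corwin = ρ·σ_i/σ_m = 0.293 × 36.01 / 13.01 = 0.8110
E(R_Corwin) = R_f + β × MRP = 4.4353% + 0.8110 × 7.6625% = 10.65%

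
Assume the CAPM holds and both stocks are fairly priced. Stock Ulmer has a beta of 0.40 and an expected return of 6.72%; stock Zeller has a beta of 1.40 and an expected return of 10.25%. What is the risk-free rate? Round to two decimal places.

Both satisfy E(R) = R_f + β·MRP, so the slope of the SML is
MRP = (10.25% − 6.72%) / (1.40 − 0.40) = 3.53% / 1.00 = 3.5300%
R_f = E(R_Ulmer) − β_Ulmer·MRP = 6.72% − 0.40 × 3.5300% = 5.3080%

5.31%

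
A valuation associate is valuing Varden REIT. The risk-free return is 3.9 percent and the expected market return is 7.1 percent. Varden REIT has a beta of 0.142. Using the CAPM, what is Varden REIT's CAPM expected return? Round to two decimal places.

4.35%

Market risk premium = E(R_m) − R_f = 7.1% − 3.9% = 3.20%
E(R) = R_f + β × MRP = 3.9% + 0.142 × 3.2% = 4.35%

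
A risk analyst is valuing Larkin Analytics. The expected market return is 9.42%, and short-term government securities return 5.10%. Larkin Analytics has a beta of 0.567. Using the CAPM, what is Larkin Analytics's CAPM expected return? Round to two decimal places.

7.55%

Market risk premium = E(R_m) − R_f = 9.42% − 5.10% = 4.32%
E(R) = R_f + β × MRP = 5.10% + 0.567 × 4.32% = 7.55%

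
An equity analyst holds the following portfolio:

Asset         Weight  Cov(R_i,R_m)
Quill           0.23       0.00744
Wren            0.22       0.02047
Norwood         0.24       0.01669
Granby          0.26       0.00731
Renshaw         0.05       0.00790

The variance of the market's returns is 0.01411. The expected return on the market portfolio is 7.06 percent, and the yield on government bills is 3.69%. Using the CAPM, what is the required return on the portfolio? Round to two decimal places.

6.68%

β_Quill = 0.00744 / 0.01411 = 0.5273
β_Wren = 0.02047 / 0.01411 = 1.4507
β_Norwood = 0.01669 / 0.01411 = 1.1828
β_Granby = 0.00731 / 0.01411 = 0.5181
β_Renshaw = 0.00790 / 0.01411 = 0.5599
β_P = Σ w_i β_i = 0.23×0.5273 + 0.22×1.4507 + 0.24×1.1828 + 0.26×0.5181 + 0.05×0.5599 = 0.8870
MRP = 7.06% − 3.69% = 3.37%
E(R_P) = R_f + β_P × MRP = 3.69% + 0.8870 × 3.37% = 6.68%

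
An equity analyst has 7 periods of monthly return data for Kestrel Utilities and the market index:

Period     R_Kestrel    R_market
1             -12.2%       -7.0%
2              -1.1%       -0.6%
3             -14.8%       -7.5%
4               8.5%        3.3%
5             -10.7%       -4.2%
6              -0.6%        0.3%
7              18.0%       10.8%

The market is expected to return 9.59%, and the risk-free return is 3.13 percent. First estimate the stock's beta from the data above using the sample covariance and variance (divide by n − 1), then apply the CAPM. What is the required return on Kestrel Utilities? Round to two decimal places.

Mean R_i = (-12.2 − 1.1 − 14.8 + 8.5 − 10.7 − 0.6 + 18.0) / 7 = -1.8429%
Mean R_m = (-7.0 − 0.6 − 7.5 + 3.3 − 4.2 + 0.3 + 10.8) / 7 = -0.7000%
Σ(R_i − R̄_i)(R_m − R̄_m) = 455.2400  ⇒  Cov = 455.2400 / 6 = 75.8733
Σ(R_m − R̄_m)² = 247.4400  ⇒  Var(R_m) = 247.4400 / 6 = 41.2400
β = Cov / Var(R_m) = 75.8733 / 41.2400 = 1.8398
MRP = 9.59% − 3.13% = 6.46%
E(R) = R_f + β × MRP = 3.13% + 1.8398 × 6.46% = 15.02%

15.02%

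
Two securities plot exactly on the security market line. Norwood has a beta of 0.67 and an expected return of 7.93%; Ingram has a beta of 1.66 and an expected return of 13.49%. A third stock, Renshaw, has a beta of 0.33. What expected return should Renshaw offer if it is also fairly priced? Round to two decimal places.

6.02%

MRP (SML slope) = (13.49% − 7.93%) / (1.66 − 0.67) = 5.56% / 0.99 = 5.6162%
R_f (intercept) = 7.93% − 0.67 × 5.6162% = 4.1671%
E(R_Renshaw) = R_f + β × MRP = 4.1671% + 0.33 × 5.6162% = 6.02%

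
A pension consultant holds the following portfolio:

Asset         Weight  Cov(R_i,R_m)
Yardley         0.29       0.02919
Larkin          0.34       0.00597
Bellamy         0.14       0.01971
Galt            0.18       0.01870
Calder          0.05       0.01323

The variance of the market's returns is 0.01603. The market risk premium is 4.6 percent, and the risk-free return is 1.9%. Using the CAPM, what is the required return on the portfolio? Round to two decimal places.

β_Yardley = 0.02919 / 0.01603 = 1.8210
β_Larkin = 0.00597 / 0.01603 = 0.3724
β_Bellamy = 0.01971 / 0.01603 = 1.2296
β_Galt = 0.01870 / 0.01603 = 1.1666
β_Calder = 0.01323 / 0.01603 = 0.8253
β_P = Σ w_i β_i = 0.29×1.8210 + 0.34×0.3724 + 0.14×1.2296 + 0.18×1.1666 + 0.05×0.8253 = 1.0781
E(R_P) = R_f + β_P × MRP = 1.9% + 1.0781 × 4.6% = 6.86%

6.86%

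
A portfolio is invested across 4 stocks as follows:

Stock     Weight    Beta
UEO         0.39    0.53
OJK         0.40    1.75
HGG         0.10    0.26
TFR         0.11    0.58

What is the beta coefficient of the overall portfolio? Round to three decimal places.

β_P = Σ w_i β_i = 0.39×0.53 + 0.40×1.75 + 0.10×0.26 + 0.11×0.58 = 0.9965

0.997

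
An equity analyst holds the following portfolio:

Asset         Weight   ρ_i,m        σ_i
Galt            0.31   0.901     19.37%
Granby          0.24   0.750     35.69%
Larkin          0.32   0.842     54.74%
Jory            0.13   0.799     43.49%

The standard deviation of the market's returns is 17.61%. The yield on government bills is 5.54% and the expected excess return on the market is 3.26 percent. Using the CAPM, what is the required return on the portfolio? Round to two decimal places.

β_Galt = 0.901 × 19.37% / 17.61% = 0.9910
β_Granby = 0.750 × 35.69% / 17.61% = 1.5200
β_Larkin = 0.842 × 54.74% / 17.61% = 2.6173
β_Jory = 0.799 × 43.49% / 17.61% = 1.9732
β_P = Σ w_i β_i = 0.31×0.9910 + 0.24×1.5200 + 0.32×2.6173 + 0.13×1.9732 = 1.7661
E(R_P) = R_f + β_P × MRP = 5.54% + 1.7661 × 3.26% = 11.30%

11.30%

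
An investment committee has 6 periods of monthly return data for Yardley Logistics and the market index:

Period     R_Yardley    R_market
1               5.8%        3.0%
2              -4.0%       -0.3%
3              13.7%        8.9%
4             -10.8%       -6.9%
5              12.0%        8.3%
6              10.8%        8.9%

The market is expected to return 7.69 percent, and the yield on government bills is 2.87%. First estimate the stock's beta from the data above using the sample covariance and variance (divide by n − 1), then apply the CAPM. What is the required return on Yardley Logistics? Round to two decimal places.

Mean R_i = (5.8 − 4.0 + 13.7 − 10.8 + 12.0 + 10.8) / 6 = 4.5833%
Mean R_m = (3.0 − 0.3 + 8.9 − 6.9 + 8.3 + 8.9) / 6 = 3.6500%
Σ(R_i − R̄_i)(R_m − R̄_m) = 310.3950  ⇒  Cov = 310.3950 / 5 = 62.0790
Σ(R_m − R̄_m)² = 204.0750  ⇒  Var(R_m) = 204.0750 / 5 = 40.8150
β = Cov / Var(R_m) = 62.0790 / 40.8150 = 1.5210
MRP = 7.69% − 2.87% = 4.82%
E(R) = R_f + β × MRP = 2.87% + 1.5210 × 4.82% = 10.20%

10.20%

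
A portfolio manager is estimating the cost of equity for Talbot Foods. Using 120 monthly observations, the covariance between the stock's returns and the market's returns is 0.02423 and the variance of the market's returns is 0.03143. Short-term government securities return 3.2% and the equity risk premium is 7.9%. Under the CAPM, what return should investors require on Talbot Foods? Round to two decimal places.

9.29%

β = Cov(R_i, R_m) / Var(R_m) = 0.02423 / 0.03143 = 0.7709
E(R) = R_f + β × MRP = 3.2% + 0.7709 × 7.9% = 9.29%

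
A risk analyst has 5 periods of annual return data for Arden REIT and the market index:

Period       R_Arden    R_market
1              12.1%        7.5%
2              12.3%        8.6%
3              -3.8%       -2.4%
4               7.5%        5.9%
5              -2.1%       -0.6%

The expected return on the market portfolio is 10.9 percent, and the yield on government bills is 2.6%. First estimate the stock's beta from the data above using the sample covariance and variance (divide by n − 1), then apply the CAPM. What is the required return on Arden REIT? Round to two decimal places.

Mean R_i = (12.1 + 12.3 − 3.8 + 7.5 − 2.1) / 5 = 5.2000%
Mean R_m = (7.5 + 8.6 − 2.4 + 5.9 − 0.6) / 5 = 3.8000%
Σ(R_i − R̄_i)(R_m − R̄_m) = 152.3600  ⇒  Cov = 152.3600 / 4 = 38.0900
Σ(R_m − R̄_m)² = 98.9400  ⇒  Var(R_m) = 98.9400 / 4 = 24.7350
β = Cov / Var(R_m) = 38.0900 / 24.7350 = 1.5399
MRP = 10.9% − 2.6% = 8.30%
E(R) = R_f + β × MRP = 2.6% + 1.5399 × 8.3% = 15.38%

15.38%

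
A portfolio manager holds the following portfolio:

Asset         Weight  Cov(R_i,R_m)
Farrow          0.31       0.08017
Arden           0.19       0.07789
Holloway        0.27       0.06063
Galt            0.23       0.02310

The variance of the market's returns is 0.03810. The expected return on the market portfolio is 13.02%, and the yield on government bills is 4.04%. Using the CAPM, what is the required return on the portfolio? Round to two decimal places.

β_Farrow = 0.08017 / 0.03810 = 2.1042
β_Arden = 0.07789 / 0.03810 = 2.0444
β_Holloway = 0.06063 / 0.03810 = 1.5913
β_Galt = 0.02310 / 0.03810 = 0.6063
β_P = Σ w_i β_i = 0.31×2.1042 + 0.19×2.0444 + 0.27×1.5913 + 0.23×0.6063 = 1.6098
MRP = 13.02% − 4.04% = 8.98%
E(R_P) = R_f + β_P × MRP = 4.04% + 1.6098 × 8.98% = 18.50%

18.50%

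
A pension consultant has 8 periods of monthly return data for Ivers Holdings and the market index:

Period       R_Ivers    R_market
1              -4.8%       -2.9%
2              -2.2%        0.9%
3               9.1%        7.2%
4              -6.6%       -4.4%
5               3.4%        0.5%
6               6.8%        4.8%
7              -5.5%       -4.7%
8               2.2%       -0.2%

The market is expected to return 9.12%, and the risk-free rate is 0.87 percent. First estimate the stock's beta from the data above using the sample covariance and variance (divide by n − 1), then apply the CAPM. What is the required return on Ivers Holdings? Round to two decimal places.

11.76%

Mean R_i = (-4.8 − 2.2 + 9.1 − 6.6 + 3.4 + 6.8 − 5.5 + 2.2) / 8 = 0.3000%
Mean R_m = (-2.9 + 0.9 + 7.2 − 4.4 + 0.5 + 4.8 − 4.7 − 0.2) / 8 = 0.1500%
Σ(R_i − R̄_i)(R_m − R̄_m) = 165.8900  ⇒  Cov = 165.8900 / 7 = 23.6986
Σ(R_m − R̄_m)² = 125.6600  ⇒  Var(R_m) = 125.6600 / 7 = 17.9514
β = Cov / Var(R_m) = 23.6986 / 17.9514 = 1.3202
MRP = 9.12% − 0.87% = 8.25%
E(R) = R_f + β × MRP = 0.87% + 1.3202 × 8.25% = 11.76%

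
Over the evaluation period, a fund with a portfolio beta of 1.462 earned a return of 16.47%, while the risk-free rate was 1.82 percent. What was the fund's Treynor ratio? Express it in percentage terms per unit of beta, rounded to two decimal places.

Treynor = (R_P − R_f) / β_P = (16.47% − 1.82%) / 1.4620 = 14.65% / 1.4620 = 10.02%

10.02%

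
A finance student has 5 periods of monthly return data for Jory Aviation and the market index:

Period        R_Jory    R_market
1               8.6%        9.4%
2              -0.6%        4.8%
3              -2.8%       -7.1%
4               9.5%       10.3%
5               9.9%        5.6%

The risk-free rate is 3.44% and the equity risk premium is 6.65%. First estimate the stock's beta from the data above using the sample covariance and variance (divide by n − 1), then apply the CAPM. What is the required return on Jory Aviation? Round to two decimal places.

Mean R_i = (8.6 − 0.6 − 2.8 + 9.5 + 9.9) / 5 = 4.9200%
Mean R_m = (9.4 + 4.8 − 7.1 + 10.3 + 5.6) / 5 = 4.6000%
Σ(R_i − R̄_i)(R_m − R̄_m) = 137.9700  ⇒  Cov = 137.9700 / 4 = 34.4925
Σ(R_m − R̄_m)² = 193.4600  ⇒  Var(R_m) = 193.4600 / 4 = 48.3650
β = Cov / Var(R_m) = 34.4925 / 48.3650 = 0.7132
E(R) = R_f + β × MRP = 3.44% + 0.7132 × 6.65% = 8.18%

8.18%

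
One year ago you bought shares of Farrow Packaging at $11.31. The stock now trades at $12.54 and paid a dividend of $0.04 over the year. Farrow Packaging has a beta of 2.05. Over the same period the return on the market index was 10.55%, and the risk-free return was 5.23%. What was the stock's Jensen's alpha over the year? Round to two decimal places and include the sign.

-4.91%

Realised HPR = (P1 + D1 − P0) / P0 = (12.54 + 0.04 − 11.31) / 11.31 = 1.27 / 11.31 = 11.2290%
MRP = 10.55% − 5.23% = 5.32%
CAPM required = R_f + β·MRP = 5.23% + 2.05 × 5.32% = 16.1360%
α = realised − required = 11.2290% − 16.1360% = -4.91%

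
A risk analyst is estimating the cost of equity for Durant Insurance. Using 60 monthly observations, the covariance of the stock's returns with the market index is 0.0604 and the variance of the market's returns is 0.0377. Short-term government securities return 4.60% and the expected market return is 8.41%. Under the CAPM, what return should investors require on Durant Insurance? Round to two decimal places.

β = Cov(R_i, R_m) / Var(R_m) = 0.0604 / 0.0377 = 1.6021
MRP = 8.41% − 4.60% = 3.81%
E(R) = R_f + β × MRP = 4.60% + 1.6021 × 3.81% = 10.70%

10.70%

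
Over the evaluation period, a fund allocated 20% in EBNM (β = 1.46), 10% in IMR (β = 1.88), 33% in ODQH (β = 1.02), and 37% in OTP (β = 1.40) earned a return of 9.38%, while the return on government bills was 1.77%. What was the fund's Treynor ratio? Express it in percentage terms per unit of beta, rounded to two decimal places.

β_P = 0.20×1.46 + 0.10×1.88 + 0.33×1.02 + 0.37×1.40 = 1.3346
Treynor = (R_P − R_f) / β_P = (9.38% − 1.77%) / 1.3346 = 7.61% / 1.3346 = 5.70%

5.70%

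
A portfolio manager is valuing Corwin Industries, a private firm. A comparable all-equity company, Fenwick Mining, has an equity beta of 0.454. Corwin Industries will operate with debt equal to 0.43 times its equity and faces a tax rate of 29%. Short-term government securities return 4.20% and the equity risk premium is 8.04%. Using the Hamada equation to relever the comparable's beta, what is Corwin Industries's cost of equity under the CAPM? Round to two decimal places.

8.96%

β_L = β_U × [1 + (1 − t)(D/E)] = 0.454 × [1 + (1 − 0.29) × 0.43]
    = 0.454 × [1 + 0.71 × 0.43] = 0.454 × 1.3053 = 0.5926
E(R) = R_f + β_L × MRP = 4.20% + 0.5926 × 8.04% = 8.96%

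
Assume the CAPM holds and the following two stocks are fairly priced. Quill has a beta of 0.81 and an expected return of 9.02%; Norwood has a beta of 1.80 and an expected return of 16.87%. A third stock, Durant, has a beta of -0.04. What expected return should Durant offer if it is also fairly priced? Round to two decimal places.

MRP (SML slope) = (16.87% − 9.02%) / (1.80 − 0.81) = 7.85% / 0.99 = 7.9293%
R_f (intercept) = 9.02% − 0.81 × 7.9293% = 2.5973%
E(R_Durant) = R_f + β × MRP = 2.5973% + -0.04 × 7.9293% = 2.28%

2.28%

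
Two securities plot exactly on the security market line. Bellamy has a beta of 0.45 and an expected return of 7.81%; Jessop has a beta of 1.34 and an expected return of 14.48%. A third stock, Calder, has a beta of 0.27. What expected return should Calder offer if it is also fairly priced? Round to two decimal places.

MRP (SML slope) = (14.48% − 7.81%) / (1.34 − 0.45) = 6.67% / 0.89 = 7.4944%
R_f (intercept) = 7.81% − 0.45 × 7.4944% = 4.4375%
E(R_Calder) = R_f + β × MRP = 4.4375% + 0.27 × 7.4944% = 6.46%

6.46%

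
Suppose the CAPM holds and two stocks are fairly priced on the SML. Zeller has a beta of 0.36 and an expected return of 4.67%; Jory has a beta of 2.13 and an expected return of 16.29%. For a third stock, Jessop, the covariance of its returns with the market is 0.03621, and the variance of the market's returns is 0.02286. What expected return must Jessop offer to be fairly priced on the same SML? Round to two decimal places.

MRP = (16.29% − 4.67%) / (2.13 − 0.36) = 6.5650%
R_f = 4.67% − 0.36 × 6.5650% = 2.3066%
β_Jessop = Cov / Var(R_m) = 0.03621 / 0.02286 = 1.5840
E(R_Jessop) = R_f + β × MRP = 2.3066% + 1.5840 × 6.5650% = 12.71%

12.71%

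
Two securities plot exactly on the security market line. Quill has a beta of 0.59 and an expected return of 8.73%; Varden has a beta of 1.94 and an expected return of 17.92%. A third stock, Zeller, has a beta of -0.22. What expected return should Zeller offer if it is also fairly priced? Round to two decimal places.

3.22%

MRP (SML slope) = (17.92% − 8.73%) / (1.94 − 0.59) = 9.19% / 1.35 = 6.8074%
R_f (intercept) = 8.73% − 0.59 × 6.8074% = 4.7136%
E(R_Zeller) = R_f + β × MRP = 4.7136% + -0.22 × 6.8074% = 3.22%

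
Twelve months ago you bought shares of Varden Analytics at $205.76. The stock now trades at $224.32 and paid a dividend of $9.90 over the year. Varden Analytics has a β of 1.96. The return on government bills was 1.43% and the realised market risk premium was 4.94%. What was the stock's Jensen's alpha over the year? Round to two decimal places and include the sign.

Realised HPR = (P1 + D1 − P0) / P0 = (224.32 + 9.90 − 205.76) / 205.76 = 28.46 / 205.76 = 13.8316%
CAPM required = R_f + β·MRP = 1.43% + 1.96 × 4.94% = 11.1124%
α = realised − required = 13.8316% − 11.1124% = +2.72%

+2.72%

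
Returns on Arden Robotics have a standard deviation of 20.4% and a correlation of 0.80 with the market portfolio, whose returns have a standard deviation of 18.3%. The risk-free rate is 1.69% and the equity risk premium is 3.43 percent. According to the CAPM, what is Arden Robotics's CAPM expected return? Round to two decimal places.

4.75%

β = ρ × σ_i / σ_m = 0.80 × 20.4% / 18.3% = 0.8918
E(R) = 1.69% + 0.8918 × 3.43% = 4.75%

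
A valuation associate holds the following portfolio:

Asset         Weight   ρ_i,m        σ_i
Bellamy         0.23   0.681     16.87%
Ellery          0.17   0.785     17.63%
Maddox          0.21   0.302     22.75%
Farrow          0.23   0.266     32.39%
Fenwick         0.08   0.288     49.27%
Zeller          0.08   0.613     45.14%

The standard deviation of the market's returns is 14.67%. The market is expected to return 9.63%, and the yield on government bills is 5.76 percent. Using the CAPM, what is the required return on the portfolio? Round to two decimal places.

8.86%

β_Bellamy = 0.681 × 16.87% / 14.67% = 0.7831
β_Ellery = 0.785 × 17.63% / 14.67% = 0.9434
β_Maddox = 0.302 × 22.75% / 14.67% = 0.4683
β_Farrow = 0.266 × 32.39% / 14.67% = 0.5873
β_Fenwick = 0.288 × 49.27% / 14.67% = 0.9673
β_Zeller = 0.613 × 45.14% / 14.67% = 1.8862
β_P = Σ w_i β_i = 0.23×0.7831 + 0.17×0.9434 + 0.21×0.4683 + 0.23×0.5873 + 0.08×0.9673 + 0.08×1.8862 = 0.8022
MRP = 9.63% − 5.76% = 3.87%
E(R_P) = R_f + β_P × MRP = 5.76% + 0.8022 × 3.87% = 8.86%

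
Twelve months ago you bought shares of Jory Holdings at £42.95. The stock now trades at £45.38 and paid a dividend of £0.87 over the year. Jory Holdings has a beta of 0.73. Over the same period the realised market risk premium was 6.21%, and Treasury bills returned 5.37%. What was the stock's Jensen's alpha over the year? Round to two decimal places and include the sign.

-2.22%

Realised HPR = (P1 + D1 − P0) / P0 = (45.38 + 0.87 − 42.95) / 42.95 = 3.30 / 42.95 = 7.6834%
CAPM required = R_f + β·MRP = 5.37% + 0.73 × 6.21% = 9.9033%
α = realised − required = 7.6834% − 9.9033% = -2.22%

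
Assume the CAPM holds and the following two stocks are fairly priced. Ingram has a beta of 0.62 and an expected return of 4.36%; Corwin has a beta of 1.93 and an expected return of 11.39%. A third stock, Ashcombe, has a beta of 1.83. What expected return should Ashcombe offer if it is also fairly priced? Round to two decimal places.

MRP (SML slope) = (11.39% − 4.36%) / (1.93 − 0.62) = 7.03% / 1.31 = 5.3664%
R_f (intercept) = 4.36% − 0.62 × 5.3664% = 1.0328%
E(R_Ashcombe) = R_f + β × MRP = 1.0328% + 1.83 × 5.3664% = 10.85%

10.85%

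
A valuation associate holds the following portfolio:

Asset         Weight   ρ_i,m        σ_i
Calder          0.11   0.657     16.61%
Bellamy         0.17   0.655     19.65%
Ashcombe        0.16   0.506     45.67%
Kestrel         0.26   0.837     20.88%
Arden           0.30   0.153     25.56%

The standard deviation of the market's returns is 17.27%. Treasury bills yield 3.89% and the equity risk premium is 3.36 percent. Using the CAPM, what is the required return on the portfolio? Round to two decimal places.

6.38%

β_Calder = 0.657 × 16.61% / 17.27% = 0.6319
β_Bellamy = 0.655 × 19.65% / 17.27% = 0.7453
β_Ashcombe = 0.506 × 45.67% / 17.27% = 1.3381
β_Kestrel = 0.837 × 20.88% / 17.27% = 1.0120
β_Arden = 0.153 × 25.56% / 17.27% = 0.2264
β_P = Σ w_i β_i = 0.11×0.6319 + 0.17×0.7453 + 0.16×1.3381 + 0.26×1.0120 + 0.30×0.2264 = 0.7413
E(R_P) = R_f + β_P × MRP = 3.89% + 0.7413 × 3.36% = 6.38%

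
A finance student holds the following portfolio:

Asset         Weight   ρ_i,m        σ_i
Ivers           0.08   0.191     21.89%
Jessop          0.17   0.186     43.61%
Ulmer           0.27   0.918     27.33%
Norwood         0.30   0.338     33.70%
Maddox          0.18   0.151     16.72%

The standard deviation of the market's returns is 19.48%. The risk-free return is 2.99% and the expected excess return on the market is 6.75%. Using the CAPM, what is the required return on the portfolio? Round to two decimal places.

β_Ivers = 0.191 × 21.89% / 19.48% = 0.2146
β_Jessop = 0.186 × 43.61% / 19.48% = 0.4164
β_Ulmer = 0.918 × 27.33% / 19.48% = 1.2879
β_Norwood = 0.338 × 33.70% / 19.48% = 0.5847
β_Maddox = 0.151 × 16.72% / 19.48% = 0.1296
β_P = Σ w_i β_i = 0.08×0.2146 + 0.17×0.4164 + 0.27×1.2879 + 0.30×0.5847 + 0.18×0.1296 = 0.6344
E(R_P) = R_f + β_P × MRP = 2.99% + 0.6344 × 6.75% = 7.27%

7.27%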